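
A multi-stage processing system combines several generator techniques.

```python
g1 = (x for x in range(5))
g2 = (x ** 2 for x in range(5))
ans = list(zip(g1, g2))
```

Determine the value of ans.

Step 1: g1 produces [0, 1, 2, 3, 4].
Step 2: g2 produces [0, 1, 4, 9, 16].
Step 3: zip pairs them: [(0, 0), (1, 1), (2, 4), (3, 9), (4, 16)].
Therefore ans = [(0, 0), (1, 1), (2, 4), (3, 9), (4, 16)].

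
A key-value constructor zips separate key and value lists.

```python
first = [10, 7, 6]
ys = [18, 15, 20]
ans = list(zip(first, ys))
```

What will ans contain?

Step 1: zip pairs elements at same index:
  Index 0: (10, 18)
  Index 1: (7, 15)
  Index 2: (6, 20)
Therefore ans = [(10, 18), (7, 15), (6, 20)].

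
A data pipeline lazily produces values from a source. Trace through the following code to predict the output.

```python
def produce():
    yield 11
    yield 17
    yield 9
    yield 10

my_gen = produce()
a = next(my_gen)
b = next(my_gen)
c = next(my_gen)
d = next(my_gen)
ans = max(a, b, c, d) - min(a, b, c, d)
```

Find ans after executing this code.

Step 1: Create generator and consume all values:
  a = next(my_gen) = 11
  b = next(my_gen) = 17
  c = next(my_gen) = 9
  d = next(my_gen) = 10
Step 2: max = 17, min = 9, ans = 17 - 9 = 8.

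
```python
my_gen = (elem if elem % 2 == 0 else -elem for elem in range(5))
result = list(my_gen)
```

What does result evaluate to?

Step 1: For each elem in range(5), yield elem if even, else -elem:
  elem=0: even, yield 0
  elem=1: odd, yield -1
  elem=2: even, yield 2
  elem=3: odd, yield -3
  elem=4: even, yield 4
Therefore result = [0, -1, 2, -3, 4].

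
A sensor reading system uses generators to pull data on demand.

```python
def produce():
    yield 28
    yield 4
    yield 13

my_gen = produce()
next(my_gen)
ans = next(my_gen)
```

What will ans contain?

Step 1: produce() creates a generator.
Step 2: next(my_gen) yields 28 (consumed and discarded).
Step 3: next(my_gen) yields 4, assigned to ans.
Therefore ans = 4.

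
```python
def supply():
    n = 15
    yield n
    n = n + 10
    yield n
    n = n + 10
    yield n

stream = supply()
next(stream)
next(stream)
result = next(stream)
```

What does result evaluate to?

Step 1: Trace through generator execution:
  Yield 1: n starts at 15, yield 15
  Yield 2: n = 15 + 10 = 25, yield 25
  Yield 3: n = 25 + 10 = 35, yield 35
Step 2: First next() gets 15, second next() gets the second value, third next() yields 35.
Therefore result = 35.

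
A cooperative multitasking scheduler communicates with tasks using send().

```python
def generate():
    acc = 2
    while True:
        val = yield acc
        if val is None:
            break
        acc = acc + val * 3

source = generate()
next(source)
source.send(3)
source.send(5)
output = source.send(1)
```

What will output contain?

Step 1: next() -> yield acc=2.
Step 2: send(3) -> val=3, acc = 2 + 3*3 = 11, yield 11.
Step 3: send(5) -> val=5, acc = 11 + 5*3 = 26, yield 26.
Step 4: send(1) -> val=1, acc = 26 + 1*3 = 29, yield 29.
Therefore output = 29.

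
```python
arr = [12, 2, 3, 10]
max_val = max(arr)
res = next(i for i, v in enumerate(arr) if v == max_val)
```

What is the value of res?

Step 1: max([12, 2, 3, 10]) = 12.
Step 2: Find first index where value == 12:
  Index 0: 12 == 12, found!
Therefore res = 0.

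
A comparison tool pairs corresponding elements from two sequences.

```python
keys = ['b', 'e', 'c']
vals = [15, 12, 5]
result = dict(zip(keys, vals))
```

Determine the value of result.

Step 1: zip pairs keys with values:
  'b' -> 15
  'e' -> 12
  'c' -> 5
Therefore result = {'b': 15, 'e': 12, 'c': 5}.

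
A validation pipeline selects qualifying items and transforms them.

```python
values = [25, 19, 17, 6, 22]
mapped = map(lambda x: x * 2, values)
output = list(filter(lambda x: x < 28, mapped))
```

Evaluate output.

Step 1: Map x * 2:
  25 -> 50
  19 -> 38
  17 -> 34
  6 -> 12
  22 -> 44
Step 2: Filter for < 28:
  50: removed
  38: removed
  34: removed
  12: kept
  44: removed
Therefore output = [12].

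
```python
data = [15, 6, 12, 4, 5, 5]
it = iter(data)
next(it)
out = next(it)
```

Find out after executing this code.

Step 1: Create iterator over [15, 6, 12, 4, 5, 5].
Step 2: next() consumes 15.
Step 3: next() returns 6.
Therefore out = 6.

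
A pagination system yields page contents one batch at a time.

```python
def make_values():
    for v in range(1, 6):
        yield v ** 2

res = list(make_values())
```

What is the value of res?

Step 1: For each v in range(1, 6), yield v**2:
  v=1: yield 1**2 = 1
  v=2: yield 2**2 = 4
  v=3: yield 3**2 = 9
  v=4: yield 4**2 = 16
  v=5: yield 5**2 = 25
Therefore res = [1, 4, 9, 16, 25].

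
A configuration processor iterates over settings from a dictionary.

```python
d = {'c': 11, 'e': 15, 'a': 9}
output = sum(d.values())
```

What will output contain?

Step 1: d.values() = [11, 15, 9].
Step 2: sum = 35.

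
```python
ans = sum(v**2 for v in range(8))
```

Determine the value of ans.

Step 1: Compute v**2 for each v in range(8):
  v=0: 0**2 = 0
  v=1: 1**2 = 1
  v=2: 2**2 = 4
  v=3: 3**2 = 9
  v=4: 4**2 = 16
  v=5: 5**2 = 25
  v=6: 6**2 = 36
  v=7: 7**2 = 49
Step 2: sum = 0 + 1 + 4 + 9 + 16 + 25 + 36 + 49 = 140.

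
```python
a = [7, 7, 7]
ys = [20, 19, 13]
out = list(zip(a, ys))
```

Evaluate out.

Step 1: zip pairs elements at same index:
  Index 0: (7, 20)
  Index 1: (7, 19)
  Index 2: (7, 13)
Therefore out = [(7, 20), (7, 19), (7, 13)].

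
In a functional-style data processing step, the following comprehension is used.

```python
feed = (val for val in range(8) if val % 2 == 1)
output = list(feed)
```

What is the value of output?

Step 1: Filter range(8) keeping only odd values:
  val=0: even, excluded
  val=1: odd, included
  val=2: even, excluded
  val=3: odd, included
  val=4: even, excluded
  val=5: odd, included
  val=6: even, excluded
  val=7: odd, included
Therefore output = [1, 3, 5, 7].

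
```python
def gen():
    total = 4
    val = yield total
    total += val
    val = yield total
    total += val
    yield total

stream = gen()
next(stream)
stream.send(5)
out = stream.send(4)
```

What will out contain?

Step 1: next() -> yield total=4.
Step 2: send(5) -> val=5, total = 4+5 = 9, yield 9.
Step 3: send(4) -> val=4, total = 9+4 = 13, yield 13.
Therefore out = 13.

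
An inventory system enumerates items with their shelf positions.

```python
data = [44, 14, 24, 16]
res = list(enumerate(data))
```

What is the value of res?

Step 1: enumerate pairs each element with its index:
  (0, 44)
  (1, 14)
  (2, 24)
  (3, 16)
Therefore res = [(0, 44), (1, 14), (2, 24), (3, 16)].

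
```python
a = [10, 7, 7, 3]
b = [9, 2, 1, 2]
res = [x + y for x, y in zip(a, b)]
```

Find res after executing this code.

Step 1: Add corresponding elements:
  10 + 9 = 19
  7 + 2 = 9
  7 + 1 = 8
  3 + 2 = 5
Therefore res = [19, 9, 8, 5].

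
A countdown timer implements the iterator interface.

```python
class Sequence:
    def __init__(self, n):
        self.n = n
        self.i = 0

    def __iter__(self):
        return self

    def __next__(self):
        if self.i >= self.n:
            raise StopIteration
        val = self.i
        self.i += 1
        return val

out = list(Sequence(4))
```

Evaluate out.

Step 1: Sequence(4) creates an iterator counting 0 to 3.
Step 2: list() consumes all values: [0, 1, 2, 3].
Therefore out = [0, 1, 2, 3].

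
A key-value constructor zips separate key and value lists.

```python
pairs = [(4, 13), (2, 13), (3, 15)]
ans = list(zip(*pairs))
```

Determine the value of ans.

Step 1: zip(*pairs) transposes: unzips [(4, 13), (2, 13), (3, 15)] into separate sequences.
Step 2: First elements: (4, 2, 3), second elements: (13, 13, 15).
Therefore ans = [(4, 2, 3), (13, 13, 15)].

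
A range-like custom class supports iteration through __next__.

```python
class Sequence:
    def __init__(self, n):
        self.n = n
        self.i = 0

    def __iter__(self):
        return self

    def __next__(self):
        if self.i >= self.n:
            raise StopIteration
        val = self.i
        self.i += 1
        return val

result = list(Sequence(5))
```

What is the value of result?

Step 1: Sequence(5) creates an iterator counting 0 to 4.
Step 2: list() consumes all values: [0, 1, 2, 3, 4].
Therefore result = [0, 1, 2, 3, 4].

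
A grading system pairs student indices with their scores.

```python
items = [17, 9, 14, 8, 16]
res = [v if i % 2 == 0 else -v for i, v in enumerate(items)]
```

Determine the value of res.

Step 1: For each (i, v), keep v if i is even, negate if odd:
  i=0 (even): keep 17
  i=1 (odd): negate to -9
  i=2 (even): keep 14
  i=3 (odd): negate to -8
  i=4 (even): keep 16
Therefore res = [17, -9, 14, -8, 16].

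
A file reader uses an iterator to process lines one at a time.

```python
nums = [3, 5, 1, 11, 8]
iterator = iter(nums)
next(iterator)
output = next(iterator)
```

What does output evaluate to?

Step 1: Create iterator over [3, 5, 1, 11, 8].
Step 2: next() consumes 3.
Step 3: next() returns 5.
Therefore output = 5.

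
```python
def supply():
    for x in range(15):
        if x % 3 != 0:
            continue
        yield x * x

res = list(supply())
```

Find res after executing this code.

Step 1: Only yield x**2 when x is divisible by 3:
  x=0: 0 % 3 == 0, yield 0**2 = 0
  x=3: 3 % 3 == 0, yield 3**2 = 9
  x=6: 6 % 3 == 0, yield 6**2 = 36
  x=9: 9 % 3 == 0, yield 9**2 = 81
  x=12: 12 % 3 == 0, yield 12**2 = 144
Therefore res = [0, 9, 36, 81, 144].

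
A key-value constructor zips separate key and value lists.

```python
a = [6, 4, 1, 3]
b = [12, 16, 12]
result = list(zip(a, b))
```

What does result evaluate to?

Step 1: zip stops at shortest (len(a)=4, len(b)=3):
  Index 0: (6, 12)
  Index 1: (4, 16)
  Index 2: (1, 12)
Step 2: Last element of a (3) has no pair, dropped.
Therefore result = [(6, 12), (4, 16), (1, 12)].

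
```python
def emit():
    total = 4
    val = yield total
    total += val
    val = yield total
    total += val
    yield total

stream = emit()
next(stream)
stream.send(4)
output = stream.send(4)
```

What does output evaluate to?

Step 1: next() -> yield total=4.
Step 2: send(4) -> val=4, total = 4+4 = 8, yield 8.
Step 3: send(4) -> val=4, total = 8+4 = 12, yield 12.
Therefore output = 12.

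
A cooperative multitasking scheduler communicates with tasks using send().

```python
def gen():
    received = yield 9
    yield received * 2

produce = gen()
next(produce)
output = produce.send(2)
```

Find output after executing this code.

Step 1: next(produce) advances to first yield, producing 9.
Step 2: send(2) resumes, received = 2.
Step 3: yield received * 2 = 2 * 2 = 4.
Therefore output = 4.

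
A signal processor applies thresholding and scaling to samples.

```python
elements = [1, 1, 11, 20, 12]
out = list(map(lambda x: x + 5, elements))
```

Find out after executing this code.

Step 1: Apply lambda x: x + 5 to each element:
  1 -> 6
  1 -> 6
  11 -> 16
  20 -> 25
  12 -> 17
Therefore out = [6, 6, 16, 25, 17].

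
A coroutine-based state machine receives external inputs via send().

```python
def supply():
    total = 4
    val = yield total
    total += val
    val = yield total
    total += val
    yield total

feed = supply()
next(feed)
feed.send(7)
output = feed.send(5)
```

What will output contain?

Step 1: next() -> yield total=4.
Step 2: send(7) -> val=7, total = 4+7 = 11, yield 11.
Step 3: send(5) -> val=5, total = 11+5 = 16, yield 16.
Therefore output = 16.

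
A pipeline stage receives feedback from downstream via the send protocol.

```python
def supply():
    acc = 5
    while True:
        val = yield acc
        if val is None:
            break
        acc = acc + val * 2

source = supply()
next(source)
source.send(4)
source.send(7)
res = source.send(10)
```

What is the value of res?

Step 1: next() -> yield acc=5.
Step 2: send(4) -> val=4, acc = 5 + 4*2 = 13, yield 13.
Step 3: send(7) -> val=7, acc = 13 + 7*2 = 27, yield 27.
Step 4: send(10) -> val=10, acc = 27 + 10*2 = 47, yield 47.
Therefore res = 47.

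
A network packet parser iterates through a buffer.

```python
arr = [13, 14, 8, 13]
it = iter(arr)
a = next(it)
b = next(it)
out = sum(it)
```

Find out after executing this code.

Step 1: Create iterator over [13, 14, 8, 13].
Step 2: a = next() = 13, b = next() = 14.
Step 3: sum() of remaining [8, 13] = 21.
Therefore out = 21.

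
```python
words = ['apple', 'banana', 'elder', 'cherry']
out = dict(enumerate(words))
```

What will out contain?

Step 1: enumerate pairs indices with words:
  0 -> 'apple'
  1 -> 'banana'
  2 -> 'elder'
  3 -> 'cherry'
Therefore out = {0: 'apple', 1: 'banana', 2: 'elder', 3: 'cherry'}.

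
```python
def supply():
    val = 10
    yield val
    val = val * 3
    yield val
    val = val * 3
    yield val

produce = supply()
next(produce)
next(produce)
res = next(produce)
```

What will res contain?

Step 1: Trace through generator execution:
  Yield 1: val starts at 10, yield 10
  Yield 2: val = 10 * 3 = 30, yield 30
  Yield 3: val = 30 * 3 = 90, yield 90
Step 2: First next() gets 10, second next() gets the second value, third next() yields 90.
Therefore res = 90.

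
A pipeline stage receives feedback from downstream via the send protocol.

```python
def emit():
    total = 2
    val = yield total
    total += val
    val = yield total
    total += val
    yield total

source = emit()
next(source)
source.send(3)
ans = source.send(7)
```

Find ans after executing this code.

Step 1: next() -> yield total=2.
Step 2: send(3) -> val=3, total = 2+3 = 5, yield 5.
Step 3: send(7) -> val=7, total = 5+7 = 12, yield 12.
Therefore ans = 12.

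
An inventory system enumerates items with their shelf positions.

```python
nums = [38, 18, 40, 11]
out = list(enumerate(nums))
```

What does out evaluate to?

Step 1: enumerate pairs each element with its index:
  (0, 38)
  (1, 18)
  (2, 40)
  (3, 11)
Therefore out = [(0, 38), (1, 18), (2, 40), (3, 11)].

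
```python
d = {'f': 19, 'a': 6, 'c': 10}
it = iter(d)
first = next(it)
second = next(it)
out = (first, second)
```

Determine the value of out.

Step 1: iter(d) iterates over keys: ['f', 'a', 'c'].
Step 2: first = next(it) = 'f', second = next(it) = 'a'.
Therefore out = ('f', 'a').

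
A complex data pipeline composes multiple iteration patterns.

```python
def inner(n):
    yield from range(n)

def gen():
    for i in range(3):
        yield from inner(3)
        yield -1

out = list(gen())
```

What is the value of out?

Step 1: For each i in range(3):
  i=0: yield from inner(3) -> [0, 1, 2], then yield -1
  i=1: yield from inner(3) -> [0, 1, 2], then yield -1
  i=2: yield from inner(3) -> [0, 1, 2], then yield -1
Therefore out = [0, 1, 2, -1, 0, 1, 2, -1, 0, 1, 2, -1].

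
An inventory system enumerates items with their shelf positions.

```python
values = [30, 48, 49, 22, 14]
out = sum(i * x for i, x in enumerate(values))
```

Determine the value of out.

Step 1: Compute i * x for each (i, x) in enumerate([30, 48, 49, 22, 14]):
  i=0, x=30: 0*30 = 0
  i=1, x=48: 1*48 = 48
  i=2, x=49: 2*49 = 98
  i=3, x=22: 3*22 = 66
  i=4, x=14: 4*14 = 56
Step 2: sum = 0 + 48 + 98 + 66 + 56 = 268.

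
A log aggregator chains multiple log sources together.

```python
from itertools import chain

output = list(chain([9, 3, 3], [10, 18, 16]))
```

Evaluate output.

Step 1: chain() concatenates iterables: [9, 3, 3] + [10, 18, 16].
Therefore output = [9, 3, 3, 10, 18, 16].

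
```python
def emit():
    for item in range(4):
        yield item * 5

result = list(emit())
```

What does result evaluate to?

Step 1: For each item in range(4), yield item * 5:
  item=0: yield 0 * 5 = 0
  item=1: yield 1 * 5 = 5
  item=2: yield 2 * 5 = 10
  item=3: yield 3 * 5 = 15
Therefore result = [0, 5, 10, 15].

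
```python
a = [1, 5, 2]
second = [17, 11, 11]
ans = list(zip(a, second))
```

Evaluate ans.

Step 1: zip pairs elements at same index:
  Index 0: (1, 17)
  Index 1: (5, 11)
  Index 2: (2, 11)
Therefore ans = [(1, 17), (5, 11), (2, 11)].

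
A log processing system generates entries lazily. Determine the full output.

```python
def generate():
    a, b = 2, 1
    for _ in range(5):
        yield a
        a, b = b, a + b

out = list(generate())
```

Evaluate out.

Step 1: Fibonacci-like sequence starting with a=2, b=1:
  Iteration 1: yield a=2, then a,b = 1,3
  Iteration 2: yield a=1, then a,b = 3,4
  Iteration 3: yield a=3, then a,b = 4,7
  Iteration 4: yield a=4, then a,b = 7,11
  Iteration 5: yield a=7, then a,b = 11,18
Therefore out = [2, 1, 3, 4, 7].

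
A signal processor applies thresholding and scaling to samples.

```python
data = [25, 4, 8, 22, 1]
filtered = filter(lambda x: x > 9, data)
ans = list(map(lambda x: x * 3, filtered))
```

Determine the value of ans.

Step 1: Filter data for elements > 9:
  25: kept
  4: removed
  8: removed
  22: kept
  1: removed
Step 2: Map x * 3 on filtered [25, 22]:
  25 -> 75
  22 -> 66
Therefore ans = [75, 66].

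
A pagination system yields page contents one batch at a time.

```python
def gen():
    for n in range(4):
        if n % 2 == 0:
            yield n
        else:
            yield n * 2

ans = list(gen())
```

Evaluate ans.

Step 1: For each n in range(4), yield n if even, else n*2:
  n=0 (even): yield 0
  n=1 (odd): yield 1*2 = 2
  n=2 (even): yield 2
  n=3 (odd): yield 3*2 = 6
Therefore ans = [0, 2, 2, 6].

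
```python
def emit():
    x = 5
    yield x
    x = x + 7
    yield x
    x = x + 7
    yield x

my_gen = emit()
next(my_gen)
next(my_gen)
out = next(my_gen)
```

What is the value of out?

Step 1: Trace through generator execution:
  Yield 1: x starts at 5, yield 5
  Yield 2: x = 5 + 7 = 12, yield 12
  Yield 3: x = 12 + 7 = 19, yield 19
Step 2: First next() gets 5, second next() gets the second value, third next() yields 19.
Therefore out = 19.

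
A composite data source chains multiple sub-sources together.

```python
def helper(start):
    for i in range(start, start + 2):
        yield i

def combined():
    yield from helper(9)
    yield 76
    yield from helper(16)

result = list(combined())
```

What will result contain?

Step 1: combined() delegates to helper(9):
  yield 9
  yield 10
Step 2: yield 76
Step 3: Delegates to helper(16):
  yield 16
  yield 17
Therefore result = [9, 10, 76, 16, 17].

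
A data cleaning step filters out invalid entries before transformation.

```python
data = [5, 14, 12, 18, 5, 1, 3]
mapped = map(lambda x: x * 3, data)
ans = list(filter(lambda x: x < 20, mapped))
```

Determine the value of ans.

Step 1: Map x * 3:
  5 -> 15
  14 -> 42
  12 -> 36
  18 -> 54
  5 -> 15
  1 -> 3
  3 -> 9
Step 2: Filter for < 20:
  15: kept
  42: removed
  36: removed
  54: removed
  15: kept
  3: kept
  9: kept
Therefore ans = [15, 15, 3, 9].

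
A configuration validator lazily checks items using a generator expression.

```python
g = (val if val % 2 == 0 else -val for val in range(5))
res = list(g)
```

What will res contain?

Step 1: For each val in range(5), yield val if even, else -val:
  val=0: even, yield 0
  val=1: odd, yield -1
  val=2: even, yield 2
  val=3: odd, yield -3
  val=4: even, yield 4
Therefore res = [0, -1, 2, -3, 4].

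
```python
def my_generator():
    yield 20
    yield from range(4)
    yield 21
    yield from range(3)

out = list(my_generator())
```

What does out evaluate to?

Step 1: Trace yields in order:
  yield 20
  yield 0
  yield 1
  yield 2
  yield 3
  yield 21
  yield 0
  yield 1
  yield 2
Therefore out = [20, 0, 1, 2, 3, 21, 0, 1, 2].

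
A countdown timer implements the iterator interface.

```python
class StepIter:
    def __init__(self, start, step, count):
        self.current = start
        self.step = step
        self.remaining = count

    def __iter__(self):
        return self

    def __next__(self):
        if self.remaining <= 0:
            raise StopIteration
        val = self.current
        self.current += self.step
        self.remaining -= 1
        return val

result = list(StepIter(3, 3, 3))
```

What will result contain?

Step 1: StepIter starts at 3, increments by 3, for 3 steps:
  Yield 3, then current += 3
  Yield 6, then current += 3
  Yield 9, then current += 3
Therefore result = [3, 6, 9].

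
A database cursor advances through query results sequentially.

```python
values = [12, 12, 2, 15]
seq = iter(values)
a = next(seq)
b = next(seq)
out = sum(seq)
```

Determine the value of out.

Step 1: Create iterator over [12, 12, 2, 15].
Step 2: a = next() = 12, b = next() = 12.
Step 3: sum() of remaining [2, 15] = 17.
Therefore out = 17.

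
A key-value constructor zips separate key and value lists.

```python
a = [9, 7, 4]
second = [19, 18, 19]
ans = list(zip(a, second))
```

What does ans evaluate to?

Step 1: zip pairs elements at same index:
  Index 0: (9, 19)
  Index 1: (7, 18)
  Index 2: (4, 19)
Therefore ans = [(9, 19), (7, 18), (4, 19)].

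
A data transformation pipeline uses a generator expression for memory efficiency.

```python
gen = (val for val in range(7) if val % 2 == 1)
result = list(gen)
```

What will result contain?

Step 1: Filter range(7) keeping only odd values:
  val=0: even, excluded
  val=1: odd, included
  val=2: even, excluded
  val=3: odd, included
  val=4: even, excluded
  val=5: odd, included
  val=6: even, excluded
Therefore result = [1, 3, 5].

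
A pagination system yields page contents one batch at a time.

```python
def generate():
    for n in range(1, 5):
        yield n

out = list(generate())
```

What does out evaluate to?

Step 1: The generator yields each value from range(1, 5).
Step 2: list() consumes all yields: [1, 2, 3, 4].
Therefore out = [1, 2, 3, 4].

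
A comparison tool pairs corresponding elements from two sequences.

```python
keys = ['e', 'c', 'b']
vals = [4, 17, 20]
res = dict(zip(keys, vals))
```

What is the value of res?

Step 1: zip pairs keys with values:
  'e' -> 4
  'c' -> 17
  'b' -> 20
Therefore res = {'e': 4, 'c': 17, 'b': 20}.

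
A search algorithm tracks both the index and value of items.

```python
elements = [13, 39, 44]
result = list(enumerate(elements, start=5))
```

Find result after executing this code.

Step 1: enumerate with start=5:
  (5, 13)
  (6, 39)
  (7, 44)
Therefore result = [(5, 13), (6, 39), (7, 44)].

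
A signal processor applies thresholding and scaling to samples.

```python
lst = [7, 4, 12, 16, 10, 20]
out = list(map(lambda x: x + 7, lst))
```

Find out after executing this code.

Step 1: Apply lambda x: x + 7 to each element:
  7 -> 14
  4 -> 11
  12 -> 19
  16 -> 23
  10 -> 17
  20 -> 27
Therefore out = [14, 11, 19, 23, 17, 27].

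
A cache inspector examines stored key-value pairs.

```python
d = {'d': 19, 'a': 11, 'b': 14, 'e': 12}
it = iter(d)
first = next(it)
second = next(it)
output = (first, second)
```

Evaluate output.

Step 1: iter(d) iterates over keys: ['d', 'a', 'b', 'e'].
Step 2: first = next(it) = 'd', second = next(it) = 'a'.
Therefore output = ('d', 'a').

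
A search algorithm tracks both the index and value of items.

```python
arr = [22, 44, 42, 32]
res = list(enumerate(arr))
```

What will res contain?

Step 1: enumerate pairs each element with its index:
  (0, 22)
  (1, 44)
  (2, 42)
  (3, 32)
Therefore res = [(0, 22), (1, 44), (2, 42), (3, 32)].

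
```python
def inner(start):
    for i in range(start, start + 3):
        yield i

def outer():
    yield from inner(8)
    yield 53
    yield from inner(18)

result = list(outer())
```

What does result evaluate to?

Step 1: outer() delegates to inner(8):
  yield 8
  yield 9
  yield 10
Step 2: yield 53
Step 3: Delegates to inner(18):
  yield 18
  yield 19
  yield 20
Therefore result = [8, 9, 10, 53, 18, 19, 20].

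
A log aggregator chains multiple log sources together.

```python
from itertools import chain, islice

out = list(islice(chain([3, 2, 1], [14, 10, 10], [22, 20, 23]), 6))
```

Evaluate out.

Step 1: chain([3, 2, 1], [14, 10, 10], [22, 20, 23]) = [3, 2, 1, 14, 10, 10, 22, 20, 23].
Step 2: islice takes first 6 elements: [3, 2, 1, 14, 10, 10].
Therefore out = [3, 2, 1, 14, 10, 10].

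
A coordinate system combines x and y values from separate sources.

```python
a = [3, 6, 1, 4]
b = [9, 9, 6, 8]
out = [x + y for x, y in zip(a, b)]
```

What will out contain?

Step 1: Add corresponding elements:
  3 + 9 = 12
  6 + 9 = 15
  1 + 6 = 7
  4 + 8 = 12
Therefore out = [12, 15, 7, 12].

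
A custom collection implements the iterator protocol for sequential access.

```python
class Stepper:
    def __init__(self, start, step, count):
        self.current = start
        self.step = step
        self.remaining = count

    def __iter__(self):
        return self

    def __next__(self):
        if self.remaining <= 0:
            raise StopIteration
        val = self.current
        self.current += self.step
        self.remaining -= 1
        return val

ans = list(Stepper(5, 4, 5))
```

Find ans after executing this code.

Step 1: Stepper starts at 5, increments by 4, for 5 steps:
  Yield 5, then current += 4
  Yield 9, then current += 4
  Yield 13, then current += 4
  Yield 17, then current += 4
  Yield 21, then current += 4
Therefore ans = [5, 9, 13, 17, 21].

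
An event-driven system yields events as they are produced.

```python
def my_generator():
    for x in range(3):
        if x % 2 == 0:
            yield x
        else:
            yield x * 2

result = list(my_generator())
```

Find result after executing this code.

Step 1: For each x in range(3), yield x if even, else x*2:
  x=0 (even): yield 0
  x=1 (odd): yield 1*2 = 2
  x=2 (even): yield 2
Therefore result = [0, 2, 2].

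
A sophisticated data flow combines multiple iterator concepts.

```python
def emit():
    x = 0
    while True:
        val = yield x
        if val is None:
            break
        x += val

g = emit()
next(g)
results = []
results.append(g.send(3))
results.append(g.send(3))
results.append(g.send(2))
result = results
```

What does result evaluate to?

Step 1: next(g) -> yield 0.
Step 2: send(3) -> x = 3, yield 3.
Step 3: send(3) -> x = 6, yield 6.
Step 4: send(2) -> x = 8, yield 8.
Therefore result = [3, 6, 8].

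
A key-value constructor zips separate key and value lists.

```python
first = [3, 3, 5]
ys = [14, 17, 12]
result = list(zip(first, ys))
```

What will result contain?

Step 1: zip pairs elements at same index:
  Index 0: (3, 14)
  Index 1: (3, 17)
  Index 2: (5, 12)
Therefore result = [(3, 14), (3, 17), (5, 12)].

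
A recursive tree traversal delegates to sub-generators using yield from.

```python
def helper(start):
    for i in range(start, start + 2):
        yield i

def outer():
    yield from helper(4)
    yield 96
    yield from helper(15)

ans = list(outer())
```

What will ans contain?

Step 1: outer() delegates to helper(4):
  yield 4
  yield 5
Step 2: yield 96
Step 3: Delegates to helper(15):
  yield 15
  yield 16
Therefore ans = [4, 5, 96, 15, 16].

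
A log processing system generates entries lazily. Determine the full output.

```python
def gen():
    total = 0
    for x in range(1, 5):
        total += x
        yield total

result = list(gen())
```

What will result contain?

Step 1: Generator accumulates running sum:
  x=1: total = 1, yield 1
  x=2: total = 3, yield 3
  x=3: total = 6, yield 6
  x=4: total = 10, yield 10
Therefore result = [1, 3, 6, 10].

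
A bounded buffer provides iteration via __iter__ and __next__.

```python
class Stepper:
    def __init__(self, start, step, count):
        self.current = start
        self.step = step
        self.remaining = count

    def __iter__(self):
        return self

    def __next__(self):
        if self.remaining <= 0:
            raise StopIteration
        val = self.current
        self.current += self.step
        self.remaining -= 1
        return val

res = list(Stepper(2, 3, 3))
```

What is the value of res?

Step 1: Stepper starts at 2, increments by 3, for 3 steps:
  Yield 2, then current += 3
  Yield 5, then current += 3
  Yield 8, then current += 3
Therefore res = [2, 5, 8].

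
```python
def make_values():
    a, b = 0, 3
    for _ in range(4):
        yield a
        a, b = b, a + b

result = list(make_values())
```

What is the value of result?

Step 1: Fibonacci-like sequence starting with a=0, b=3:
  Iteration 1: yield a=0, then a,b = 3,3
  Iteration 2: yield a=3, then a,b = 3,6
  Iteration 3: yield a=3, then a,b = 6,9
  Iteration 4: yield a=6, then a,b = 9,15
Therefore result = [0, 3, 3, 6].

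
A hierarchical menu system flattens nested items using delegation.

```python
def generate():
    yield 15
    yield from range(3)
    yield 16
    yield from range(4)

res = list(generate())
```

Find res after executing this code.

Step 1: Trace yields in order:
  yield 15
  yield 0
  yield 1
  yield 2
  yield 16
  yield 0
  yield 1
  yield 2
  yield 3
Therefore res = [15, 0, 1, 2, 16, 0, 1, 2, 3].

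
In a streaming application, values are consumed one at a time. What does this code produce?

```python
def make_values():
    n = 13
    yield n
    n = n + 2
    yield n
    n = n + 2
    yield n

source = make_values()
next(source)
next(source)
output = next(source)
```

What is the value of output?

Step 1: Trace through generator execution:
  Yield 1: n starts at 13, yield 13
  Yield 2: n = 13 + 2 = 15, yield 15
  Yield 3: n = 15 + 2 = 17, yield 17
Step 2: First next() gets 13, second next() gets the second value, third next() yields 17.
Therefore output = 17.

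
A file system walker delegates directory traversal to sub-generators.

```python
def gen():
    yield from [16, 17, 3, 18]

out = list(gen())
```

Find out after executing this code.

Step 1: yield from delegates to the iterable, yielding each element.
Step 2: Collected values: [16, 17, 3, 18].
Therefore out = [16, 17, 3, 18].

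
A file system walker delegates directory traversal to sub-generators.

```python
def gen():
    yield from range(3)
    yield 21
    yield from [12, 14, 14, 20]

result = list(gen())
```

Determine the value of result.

Step 1: Trace yields in order:
  yield 0
  yield 1
  yield 2
  yield 21
  yield 12
  yield 14
  yield 14
  yield 20
Therefore result = [0, 1, 2, 21, 12, 14, 14, 20].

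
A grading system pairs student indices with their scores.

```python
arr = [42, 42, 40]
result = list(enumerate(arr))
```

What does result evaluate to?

Step 1: enumerate pairs each element with its index:
  (0, 42)
  (1, 42)
  (2, 40)
Therefore result = [(0, 42), (1, 42), (2, 40)].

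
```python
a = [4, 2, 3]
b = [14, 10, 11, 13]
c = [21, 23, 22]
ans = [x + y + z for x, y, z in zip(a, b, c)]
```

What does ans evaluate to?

Step 1: zip three lists (truncates to shortest, len=3):
  4 + 14 + 21 = 39
  2 + 10 + 23 = 35
  3 + 11 + 22 = 36
Therefore ans = [39, 35, 36].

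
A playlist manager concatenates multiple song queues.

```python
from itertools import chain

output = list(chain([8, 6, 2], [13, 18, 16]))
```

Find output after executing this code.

Step 1: chain() concatenates iterables: [8, 6, 2] + [13, 18, 16].
Therefore output = [8, 6, 2, 13, 18, 16].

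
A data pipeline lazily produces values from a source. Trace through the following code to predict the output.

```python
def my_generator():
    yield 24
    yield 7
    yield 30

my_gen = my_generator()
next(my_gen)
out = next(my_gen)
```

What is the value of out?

Step 1: my_generator() creates a generator.
Step 2: next(my_gen) yields 24 (consumed and discarded).
Step 3: next(my_gen) yields 7, assigned to out.
Therefore out = 7.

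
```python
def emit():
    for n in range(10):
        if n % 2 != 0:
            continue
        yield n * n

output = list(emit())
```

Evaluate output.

Step 1: Only yield n**2 when n is divisible by 2:
  n=0: 0 % 2 == 0, yield 0**2 = 0
  n=2: 2 % 2 == 0, yield 2**2 = 4
  n=4: 4 % 2 == 0, yield 4**2 = 16
  n=6: 6 % 2 == 0, yield 6**2 = 36
  n=8: 8 % 2 == 0, yield 8**2 = 64
Therefore output = [0, 4, 16, 36, 64].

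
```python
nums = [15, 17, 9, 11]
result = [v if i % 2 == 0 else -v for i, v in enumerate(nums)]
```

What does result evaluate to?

Step 1: For each (i, v), keep v if i is even, negate if odd:
  i=0 (even): keep 15
  i=1 (odd): negate to -17
  i=2 (even): keep 9
  i=3 (odd): negate to -11
Therefore result = [15, -17, 9, -11].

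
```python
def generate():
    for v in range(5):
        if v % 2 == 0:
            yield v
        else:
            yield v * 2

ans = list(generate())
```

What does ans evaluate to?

Step 1: For each v in range(5), yield v if even, else v*2:
  v=0 (even): yield 0
  v=1 (odd): yield 1*2 = 2
  v=2 (even): yield 2
  v=3 (odd): yield 3*2 = 6
  v=4 (even): yield 4
Therefore ans = [0, 2, 2, 6, 4].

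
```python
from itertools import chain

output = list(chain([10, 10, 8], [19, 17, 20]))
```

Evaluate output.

Step 1: chain() concatenates iterables: [10, 10, 8] + [19, 17, 20].
Therefore output = [10, 10, 8, 19, 17, 20].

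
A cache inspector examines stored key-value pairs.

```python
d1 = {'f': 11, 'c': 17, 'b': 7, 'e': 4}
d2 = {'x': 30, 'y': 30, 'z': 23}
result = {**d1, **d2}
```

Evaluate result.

Step 1: Merge d1 and d2 (d2 values override on key conflicts).
Step 2: d1 has keys ['f', 'c', 'b', 'e'], d2 has keys ['x', 'y', 'z'].
Therefore result = {'f': 11, 'c': 17, 'b': 7, 'e': 4, 'x': 30, 'y': 30, 'z': 23}.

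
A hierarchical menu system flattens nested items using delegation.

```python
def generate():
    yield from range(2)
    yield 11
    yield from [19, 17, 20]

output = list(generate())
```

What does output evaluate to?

Step 1: Trace yields in order:
  yield 0
  yield 1
  yield 11
  yield 19
  yield 17
  yield 20
Therefore output = [0, 1, 11, 19, 17, 20].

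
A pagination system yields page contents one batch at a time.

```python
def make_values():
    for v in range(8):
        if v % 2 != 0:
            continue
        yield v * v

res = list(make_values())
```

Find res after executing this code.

Step 1: Only yield v**2 when v is divisible by 2:
  v=0: 0 % 2 == 0, yield 0**2 = 0
  v=2: 2 % 2 == 0, yield 2**2 = 4
  v=4: 4 % 2 == 0, yield 4**2 = 16
  v=6: 6 % 2 == 0, yield 6**2 = 36
Therefore res = [0, 4, 16, 36].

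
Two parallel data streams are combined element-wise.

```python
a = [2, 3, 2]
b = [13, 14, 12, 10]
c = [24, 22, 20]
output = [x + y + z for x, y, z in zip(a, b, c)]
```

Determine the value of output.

Step 1: zip three lists (truncates to shortest, len=3):
  2 + 13 + 24 = 39
  3 + 14 + 22 = 39
  2 + 12 + 20 = 34
Therefore output = [39, 39, 34].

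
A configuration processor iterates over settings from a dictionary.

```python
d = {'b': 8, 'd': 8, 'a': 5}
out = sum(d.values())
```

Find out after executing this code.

Step 1: d.values() = [8, 8, 5].
Step 2: sum = 21.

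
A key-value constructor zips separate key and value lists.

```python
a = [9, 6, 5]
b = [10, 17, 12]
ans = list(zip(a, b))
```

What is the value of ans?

Step 1: zip pairs elements at same index:
  Index 0: (9, 10)
  Index 1: (6, 17)
  Index 2: (5, 12)
Therefore ans = [(9, 10), (6, 17), (5, 12)].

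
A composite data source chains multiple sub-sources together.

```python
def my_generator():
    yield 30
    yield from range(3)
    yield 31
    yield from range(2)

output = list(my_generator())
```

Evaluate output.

Step 1: Trace yields in order:
  yield 30
  yield 0
  yield 1
  yield 2
  yield 31
  yield 0
  yield 1
Therefore output = [30, 0, 1, 2, 31, 0, 1].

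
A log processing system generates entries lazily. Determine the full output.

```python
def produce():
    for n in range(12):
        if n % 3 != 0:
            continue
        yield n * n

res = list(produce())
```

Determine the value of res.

Step 1: Only yield n**2 when n is divisible by 3:
  n=0: 0 % 3 == 0, yield 0**2 = 0
  n=3: 3 % 3 == 0, yield 3**2 = 9
  n=6: 6 % 3 == 0, yield 6**2 = 36
  n=9: 9 % 3 == 0, yield 9**2 = 81
Therefore res = [0, 9, 36, 81].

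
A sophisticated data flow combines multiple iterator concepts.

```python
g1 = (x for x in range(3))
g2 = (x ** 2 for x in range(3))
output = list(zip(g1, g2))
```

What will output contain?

Step 1: g1 produces [0, 1, 2].
Step 2: g2 produces [0, 1, 4].
Step 3: zip pairs them: [(0, 0), (1, 1), (2, 4)].
Therefore output = [(0, 0), (1, 1), (2, 4)].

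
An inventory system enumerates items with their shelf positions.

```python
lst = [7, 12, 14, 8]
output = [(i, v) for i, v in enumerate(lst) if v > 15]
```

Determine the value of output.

Step 1: Filter enumerate([7, 12, 14, 8]) keeping v > 15:
  (0, 7): 7 <= 15, excluded
  (1, 12): 12 <= 15, excluded
  (2, 14): 14 <= 15, excluded
  (3, 8): 8 <= 15, excluded
Therefore output = [].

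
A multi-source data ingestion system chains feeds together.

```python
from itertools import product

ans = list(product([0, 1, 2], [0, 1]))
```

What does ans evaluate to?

Step 1: product([0, 1, 2], [0, 1]) gives all pairs:
  (0, 0)
  (0, 1)
  (1, 0)
  (1, 1)
  (2, 0)
  (2, 1)
Therefore ans = [(0, 0), (0, 1), (1, 0), (1, 1), (2, 0), (2, 1)].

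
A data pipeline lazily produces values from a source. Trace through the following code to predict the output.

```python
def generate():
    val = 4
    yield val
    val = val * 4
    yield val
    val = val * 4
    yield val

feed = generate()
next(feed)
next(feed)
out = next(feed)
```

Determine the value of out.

Step 1: Trace through generator execution:
  Yield 1: val starts at 4, yield 4
  Yield 2: val = 4 * 4 = 16, yield 16
  Yield 3: val = 16 * 4 = 64, yield 64
Step 2: First next() gets 4, second next() gets the second value, third next() yields 64.
Therefore out = 64.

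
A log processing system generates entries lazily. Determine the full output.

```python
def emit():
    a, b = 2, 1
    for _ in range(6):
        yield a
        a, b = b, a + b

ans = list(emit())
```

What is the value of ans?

Step 1: Fibonacci-like sequence starting with a=2, b=1:
  Iteration 1: yield a=2, then a,b = 1,3
  Iteration 2: yield a=1, then a,b = 3,4
  Iteration 3: yield a=3, then a,b = 4,7
  Iteration 4: yield a=4, then a,b = 7,11
  Iteration 5: yield a=7, then a,b = 11,18
  Iteration 6: yield a=11, then a,b = 18,29
Therefore ans = [2, 1, 3, 4, 7, 11].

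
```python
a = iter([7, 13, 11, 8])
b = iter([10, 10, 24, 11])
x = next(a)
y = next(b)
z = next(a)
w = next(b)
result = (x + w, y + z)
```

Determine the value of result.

Step 1: a iterates [7, 13, 11, 8], b iterates [10, 10, 24, 11].
Step 2: x = next(a) = 7, y = next(b) = 10.
Step 3: z = next(a) = 13, w = next(b) = 10.
Step 4: result = (7 + 10, 10 + 13) = (17, 23).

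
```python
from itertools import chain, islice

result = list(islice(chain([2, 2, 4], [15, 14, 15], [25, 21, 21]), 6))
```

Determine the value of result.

Step 1: chain([2, 2, 4], [15, 14, 15], [25, 21, 21]) = [2, 2, 4, 15, 14, 15, 25, 21, 21].
Step 2: islice takes first 6 elements: [2, 2, 4, 15, 14, 15].
Therefore result = [2, 2, 4, 15, 14, 15].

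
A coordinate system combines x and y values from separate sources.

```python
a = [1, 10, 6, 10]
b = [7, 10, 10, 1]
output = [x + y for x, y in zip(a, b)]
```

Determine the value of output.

Step 1: Add corresponding elements:
  1 + 7 = 8
  10 + 10 = 20
  6 + 10 = 16
  10 + 1 = 11
Therefore output = [8, 20, 16, 11].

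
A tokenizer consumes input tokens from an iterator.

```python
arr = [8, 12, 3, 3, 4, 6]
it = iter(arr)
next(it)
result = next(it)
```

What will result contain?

Step 1: Create iterator over [8, 12, 3, 3, 4, 6].
Step 2: next() consumes 8.
Step 3: next() returns 12.
Therefore result = 12.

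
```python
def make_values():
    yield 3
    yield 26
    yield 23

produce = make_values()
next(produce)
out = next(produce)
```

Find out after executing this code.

Step 1: make_values() creates a generator.
Step 2: next(produce) yields 3 (consumed and discarded).
Step 3: next(produce) yields 26, assigned to out.
Therefore out = 26.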